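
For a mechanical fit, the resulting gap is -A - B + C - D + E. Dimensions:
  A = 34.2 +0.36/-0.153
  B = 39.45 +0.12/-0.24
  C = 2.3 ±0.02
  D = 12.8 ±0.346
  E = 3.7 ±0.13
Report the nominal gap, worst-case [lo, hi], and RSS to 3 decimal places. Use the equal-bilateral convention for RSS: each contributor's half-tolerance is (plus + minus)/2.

Stack each dimension's contribution:
  -A: nom -34.200 → Σnom=-34.200; wc +0.153/-0.360 → slack +0.153/-0.360; half-tol=0.257, Σhalf²=0.065792
  -B: nom -39.450 → Σnom=-73.650; wc +0.240/-0.120 → slack +0.393/-0.480; half-tol=0.180, Σhalf²=0.098192
  +C: nom +2.300 → Σnom=-71.350; wc +0.020/-0.020 → slack +0.413/-0.500; half-tol=0.020, Σhalf²=0.098592
  -D: nom -12.800 → Σnom=-84.150; wc +0.346/-0.346 → slack +0.759/-0.846; half-tol=0.346, Σhalf²=0.218308
  +E: nom +3.700 → Σnom=-80.450; wc +0.130/-0.130 → slack +0.889/-0.976; half-tol=0.130, Σhalf²=0.235208
Nominal = -80.450. Worst-case = [-80.450 - 0.976, -80.450 + 0.889] = [-81.426, -79.561]. RSS = √0.235208 = 0.485.

nominal=-80.450 wc=[-81.426,-79.561] rss=0.485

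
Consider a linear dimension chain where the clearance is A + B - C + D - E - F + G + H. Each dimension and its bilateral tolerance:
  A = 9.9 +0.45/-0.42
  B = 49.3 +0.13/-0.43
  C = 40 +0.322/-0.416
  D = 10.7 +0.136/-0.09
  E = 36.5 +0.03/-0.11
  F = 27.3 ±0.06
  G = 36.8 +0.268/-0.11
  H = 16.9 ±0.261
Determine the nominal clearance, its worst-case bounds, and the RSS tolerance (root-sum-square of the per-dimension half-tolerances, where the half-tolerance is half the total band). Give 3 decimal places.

nominal=19.800 wc=[18.077,21.631] rss=0.727

Stack each dimension's contribution:
  +A: nom +9.900 → Σnom=9.900; wc +0.450/-0.420 → slack +0.450/-0.420; half-tol=0.435, Σhalf²=0.189225
  +B: nom +49.300 → Σnom=59.200; wc +0.130/-0.430 → slack +0.580/-0.850; half-tol=0.280, Σhalf²=0.267625
  -C: nom -40.000 → Σnom=19.200; wc +0.416/-0.322 → slack +0.996/-1.172; half-tol=0.369, Σhalf²=0.403786
  +D: nom +10.700 → Σnom=29.900; wc +0.136/-0.090 → slack +1.132/-1.262; half-tol=0.113, Σhalf²=0.416555
  -E: nom -36.500 → Σnom=-6.600; wc +0.110/-0.030 → slack +1.242/-1.292; half-tol=0.070, Σhalf²=0.421455
  -F: nom -27.300 → Σnom=-33.900; wc +0.060/-0.060 → slack +1.302/-1.352; half-tol=0.060, Σhalf²=0.425055
  +G: nom +36.800 → Σnom=2.900; wc +0.268/-0.110 → slack +1.570/-1.462; half-tol=0.189, Σhalf²=0.460776
  +H: nom +16.900 → Σnom=19.800; wc +0.261/-0.261 → slack +1.831/-1.723; half-tol=0.261, Σhalf²=0.528897
Nominal = 19.800. Worst-case = [19.800 - 1.723, 19.800 + 1.831] = [18.077, 21.631]. RSS = √0.528897 = 0.727.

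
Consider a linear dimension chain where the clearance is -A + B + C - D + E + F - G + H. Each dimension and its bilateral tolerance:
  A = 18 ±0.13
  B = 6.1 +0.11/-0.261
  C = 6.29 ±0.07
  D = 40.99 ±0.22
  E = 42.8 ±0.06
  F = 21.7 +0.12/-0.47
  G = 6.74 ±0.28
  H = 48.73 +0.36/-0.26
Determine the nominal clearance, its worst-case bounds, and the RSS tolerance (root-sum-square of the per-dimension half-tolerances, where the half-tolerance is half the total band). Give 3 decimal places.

Stack each dimension's contribution:
  -A: nom -18.000 → Σnom=-18.000; wc +0.130/-0.130 → slack +0.130/-0.130; half-tol=0.130, Σhalf²=0.016900
  +B: nom +6.100 → Σnom=-11.900; wc +0.110/-0.261 → slack +0.240/-0.391; half-tol=0.185, Σhalf²=0.051310
  +C: nom +6.290 → Σnom=-5.610; wc +0.070/-0.070 → slack +0.310/-0.461; half-tol=0.070, Σhalf²=0.056210
  -D: nom -40.990 → Σnom=-46.600; wc +0.220/-0.220 → slack +0.530/-0.681; half-tol=0.220, Σhalf²=0.104610
  +E: nom +42.800 → Σnom=-3.800; wc +0.060/-0.060 → slack +0.590/-0.741; half-tol=0.060, Σhalf²=0.108210
  +F: nom +21.700 → Σnom=17.900; wc +0.120/-0.470 → slack +0.710/-1.211; half-tol=0.295, Σhalf²=0.195235
  -G: nom -6.740 → Σnom=11.160; wc +0.280/-0.280 → slack +0.990/-1.491; half-tol=0.280, Σhalf²=0.273635
  +H: nom +48.730 → Σnom=59.890; wc +0.360/-0.260 → slack +1.350/-1.751; half-tol=0.310, Σhalf²=0.369735
Nominal = 59.890. Worst-case = [59.890 - 1.751, 59.890 + 1.350] = [58.139, 61.240]. RSS = √0.369735 = 0.608.

nominal=59.890 wc=[58.139,61.240] rss=0.608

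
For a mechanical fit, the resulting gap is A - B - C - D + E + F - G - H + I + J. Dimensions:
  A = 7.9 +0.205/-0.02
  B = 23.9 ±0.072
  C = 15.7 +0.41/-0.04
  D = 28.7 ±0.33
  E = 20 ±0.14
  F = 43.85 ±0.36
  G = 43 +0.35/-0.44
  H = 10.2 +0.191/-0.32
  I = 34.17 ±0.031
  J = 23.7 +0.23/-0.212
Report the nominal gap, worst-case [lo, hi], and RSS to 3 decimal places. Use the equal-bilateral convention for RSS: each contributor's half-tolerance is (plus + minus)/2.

Stack each dimension's contribution:
  +A: nom +7.900 → Σnom=7.900; wc +0.205/-0.020 → slack +0.205/-0.020; half-tol=0.112, Σhalf²=0.012656
  -B: nom -23.900 → Σnom=-16.000; wc +0.072/-0.072 → slack +0.277/-0.092; half-tol=0.072, Σhalf²=0.017840
  -C: nom -15.700 → Σnom=-31.700; wc +0.040/-0.410 → slack +0.317/-0.502; half-tol=0.225, Σhalf²=0.068465
  -D: nom -28.700 → Σnom=-60.400; wc +0.330/-0.330 → slack +0.647/-0.832; half-tol=0.330, Σhalf²=0.177365
  +E: nom +20.000 → Σnom=-40.400; wc +0.140/-0.140 → slack +0.787/-0.972; half-tol=0.140, Σhalf²=0.196965
  +F: nom +43.850 → Σnom=3.450; wc +0.360/-0.360 → slack +1.147/-1.332; half-tol=0.360, Σhalf²=0.326565
  -G: nom -43.000 → Σnom=-39.550; wc +0.440/-0.350 → slack +1.587/-1.682; half-tol=0.395, Σhalf²=0.482590
  -H: nom -10.200 → Σnom=-49.750; wc +0.320/-0.191 → slack +1.907/-1.873; half-tol=0.256, Σhalf²=0.547871
  +I: nom +34.170 → Σnom=-15.580; wc +0.031/-0.031 → slack +1.938/-1.904; half-tol=0.031, Σhalf²=0.548832
  +J: nom +23.700 → Σnom=8.120; wc +0.230/-0.212 → slack +2.168/-2.116; half-tol=0.221, Σhalf²=0.597673
Nominal = 8.120. Worst-case = [8.120 - 2.116, 8.120 + 2.168] = [6.004, 10.288]. RSS = √0.597673 = 0.773.

nominal=8.120 wc=[6.004,10.288] rss=0.773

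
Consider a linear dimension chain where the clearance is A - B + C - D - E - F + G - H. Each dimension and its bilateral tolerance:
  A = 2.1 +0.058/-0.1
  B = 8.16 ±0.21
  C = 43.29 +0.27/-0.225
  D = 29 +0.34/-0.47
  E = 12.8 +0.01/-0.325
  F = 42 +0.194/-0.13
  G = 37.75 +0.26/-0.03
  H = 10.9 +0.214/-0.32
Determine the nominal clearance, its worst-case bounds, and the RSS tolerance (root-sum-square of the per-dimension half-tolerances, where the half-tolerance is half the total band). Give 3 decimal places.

nominal=-19.720 wc=[-21.043,-17.677] rss=0.650

Stack each dimension's contribution:
  +A: nom +2.100 → Σnom=2.100; wc +0.058/-0.100 → slack +0.058/-0.100; half-tol=0.079, Σhalf²=0.006241
  -B: nom -8.160 → Σnom=-6.060; wc +0.210/-0.210 → slack +0.268/-0.310; half-tol=0.210, Σhalf²=0.050341
  +C: nom +43.290 → Σnom=37.230; wc +0.270/-0.225 → slack +0.538/-0.535; half-tol=0.247, Σhalf²=0.111597
  -D: nom -29.000 → Σnom=8.230; wc +0.470/-0.340 → slack +1.008/-0.875; half-tol=0.405, Σhalf²=0.275622
  -E: nom -12.800 → Σnom=-4.570; wc +0.325/-0.010 → slack +1.333/-0.885; half-tol=0.168, Σhalf²=0.303679
  -F: nom -42.000 → Σnom=-46.570; wc +0.130/-0.194 → slack +1.463/-1.079; half-tol=0.162, Σhalf²=0.329923
  +G: nom +37.750 → Σnom=-8.820; wc +0.260/-0.030 → slack +1.723/-1.109; half-tol=0.145, Σhalf²=0.350948
  -H: nom -10.900 → Σnom=-19.720; wc +0.320/-0.214 → slack +2.043/-1.323; half-tol=0.267, Σhalf²=0.422237
Nominal = -19.720. Worst-case = [-19.720 - 1.323, -19.720 + 2.043] = [-21.043, -17.677]. RSS = √0.422237 = 0.650.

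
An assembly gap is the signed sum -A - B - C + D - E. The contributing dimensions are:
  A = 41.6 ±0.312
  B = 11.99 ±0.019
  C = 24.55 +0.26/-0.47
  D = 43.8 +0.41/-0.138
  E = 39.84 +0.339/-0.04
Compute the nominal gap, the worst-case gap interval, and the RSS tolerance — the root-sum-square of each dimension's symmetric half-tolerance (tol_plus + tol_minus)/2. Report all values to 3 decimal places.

Stack each dimension's contribution:
  -A: nom -41.600 → Σnom=-41.600; wc +0.312/-0.312 → slack +0.312/-0.312; half-tol=0.312, Σhalf²=0.097344
  -B: nom -11.990 → Σnom=-53.590; wc +0.019/-0.019 → slack +0.331/-0.331; half-tol=0.019, Σhalf²=0.097705
  -C: nom -24.550 → Σnom=-78.140; wc +0.470/-0.260 → slack +0.801/-0.591; half-tol=0.365, Σhalf²=0.230930
  +D: nom +43.800 → Σnom=-34.340; wc +0.410/-0.138 → slack +1.211/-0.729; half-tol=0.274, Σhalf²=0.306006
  -E: nom -39.840 → Σnom=-74.180; wc +0.040/-0.339 → slack +1.251/-1.068; half-tol=0.190, Σhalf²=0.341916
Nominal = -74.180. Worst-case = [-74.180 - 1.068, -74.180 + 1.251] = [-75.248, -72.929]. RSS = √0.341916 = 0.585.

nominal=-74.180 wc=[-75.248,-72.929] rss=0.585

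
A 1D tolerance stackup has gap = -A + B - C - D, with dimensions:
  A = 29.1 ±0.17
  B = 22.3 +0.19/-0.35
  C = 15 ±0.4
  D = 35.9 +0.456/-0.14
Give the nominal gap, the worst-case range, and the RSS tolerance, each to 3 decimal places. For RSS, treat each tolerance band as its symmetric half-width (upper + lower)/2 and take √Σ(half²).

Stack each dimension's contribution:
  -A: nom -29.100 → Σnom=-29.100; wc +0.170/-0.170 → slack +0.170/-0.170; half-tol=0.170, Σhalf²=0.028900
  +B: nom +22.300 → Σnom=-6.800; wc +0.190/-0.350 → slack +0.360/-0.520; half-tol=0.270, Σhalf²=0.101800
  -C: nom -15.000 → Σnom=-21.800; wc +0.400/-0.400 → slack +0.760/-0.920; half-tol=0.400, Σhalf²=0.261800
  -D: nom -35.900 → Σnom=-57.700; wc +0.140/-0.456 → slack +0.900/-1.376; half-tol=0.298, Σhalf²=0.350604
Nominal = -57.700. Worst-case = [-57.700 - 1.376, -57.700 + 0.900] = [-59.076, -56.800]. RSS = √0.350604 = 0.592.

nominal=-57.700 wc=[-59.076,-56.800] rss=0.592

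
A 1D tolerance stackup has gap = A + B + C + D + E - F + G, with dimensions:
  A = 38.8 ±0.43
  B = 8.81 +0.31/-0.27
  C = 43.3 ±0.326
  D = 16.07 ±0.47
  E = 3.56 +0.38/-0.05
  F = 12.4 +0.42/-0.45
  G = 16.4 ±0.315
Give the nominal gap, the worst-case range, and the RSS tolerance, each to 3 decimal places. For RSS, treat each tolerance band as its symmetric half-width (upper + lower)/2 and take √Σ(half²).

Stack each dimension's contribution:
  +A: nom +38.800 → Σnom=38.800; wc +0.430/-0.430 → slack +0.430/-0.430; half-tol=0.430, Σhalf²=0.184900
  +B: nom +8.810 → Σnom=47.610; wc +0.310/-0.270 → slack +0.740/-0.700; half-tol=0.290, Σhalf²=0.269000
  +C: nom +43.300 → Σnom=90.910; wc +0.326/-0.326 → slack +1.066/-1.026; half-tol=0.326, Σhalf²=0.375276
  +D: nom +16.070 → Σnom=106.980; wc +0.470/-0.470 → slack +1.536/-1.496; half-tol=0.470, Σhalf²=0.596176
  +E: nom +3.560 → Σnom=110.540; wc +0.380/-0.050 → slack +1.916/-1.546; half-tol=0.215, Σhalf²=0.642401
  -F: nom -12.400 → Σnom=98.140; wc +0.450/-0.420 → slack +2.366/-1.966; half-tol=0.435, Σhalf²=0.831626
  +G: nom +16.400 → Σnom=114.540; wc +0.315/-0.315 → slack +2.681/-2.281; half-tol=0.315, Σhalf²=0.930851
Nominal = 114.540. Worst-case = [114.540 - 2.281, 114.540 + 2.681] = [112.259, 117.221]. RSS = √0.930851 = 0.965.

nominal=114.540 wc=[112.259,117.221] rss=0.965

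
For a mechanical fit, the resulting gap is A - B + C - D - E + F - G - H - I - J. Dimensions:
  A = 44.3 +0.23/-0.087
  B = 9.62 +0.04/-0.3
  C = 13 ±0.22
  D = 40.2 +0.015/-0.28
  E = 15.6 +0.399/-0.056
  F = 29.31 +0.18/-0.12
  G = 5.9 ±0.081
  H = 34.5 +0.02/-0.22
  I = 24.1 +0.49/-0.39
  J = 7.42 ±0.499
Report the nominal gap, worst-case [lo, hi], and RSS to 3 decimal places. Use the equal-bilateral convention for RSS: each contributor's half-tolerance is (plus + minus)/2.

nominal=-50.730 wc=[-52.701,-48.274] rss=0.814

Stack each dimension's contribution:
  +A: nom +44.300 → Σnom=44.300; wc +0.230/-0.087 → slack +0.230/-0.087; half-tol=0.159, Σhalf²=0.025122
  -B: nom -9.620 → Σnom=34.680; wc +0.300/-0.040 → slack +0.530/-0.127; half-tol=0.170, Σhalf²=0.054022
  +C: nom +13.000 → Σnom=47.680; wc +0.220/-0.220 → slack +0.750/-0.347; half-tol=0.220, Σhalf²=0.102422
  -D: nom -40.200 → Σnom=7.480; wc +0.280/-0.015 → slack +1.030/-0.362; half-tol=0.148, Σhalf²=0.124178
  -E: nom -15.600 → Σnom=-8.120; wc +0.056/-0.399 → slack +1.086/-0.761; half-tol=0.228, Σhalf²=0.175935
  +F: nom +29.310 → Σnom=21.190; wc +0.180/-0.120 → slack +1.266/-0.881; half-tol=0.150, Σhalf²=0.198435
  -G: nom -5.900 → Σnom=15.290; wc +0.081/-0.081 → slack +1.347/-0.962; half-tol=0.081, Σhalf²=0.204996
  -H: nom -34.500 → Σnom=-19.210; wc +0.220/-0.020 → slack +1.567/-0.982; half-tol=0.120, Σhalf²=0.219396
  -I: nom -24.100 → Σnom=-43.310; wc +0.390/-0.490 → slack +1.957/-1.472; half-tol=0.440, Σhalf²=0.412996
  -J: nom -7.420 → Σnom=-50.730; wc +0.499/-0.499 → slack +2.456/-1.971; half-tol=0.499, Σhalf²=0.661997
Nominal = -50.730. Worst-case = [-50.730 - 1.971, -50.730 + 2.456] = [-52.701, -48.274]. RSS = √0.661997 = 0.814.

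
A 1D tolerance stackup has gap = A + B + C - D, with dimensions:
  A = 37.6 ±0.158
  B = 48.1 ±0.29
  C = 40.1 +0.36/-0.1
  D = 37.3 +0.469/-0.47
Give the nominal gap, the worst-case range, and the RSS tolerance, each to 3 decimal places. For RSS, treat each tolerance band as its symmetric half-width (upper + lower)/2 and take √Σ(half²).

Stack each dimension's contribution:
  +A: nom +37.600 → Σnom=37.600; wc +0.158/-0.158 → slack +0.158/-0.158; half-tol=0.158, Σhalf²=0.024964
  +B: nom +48.100 → Σnom=85.700; wc +0.290/-0.290 → slack +0.448/-0.448; half-tol=0.290, Σhalf²=0.109064
  +C: nom +40.100 → Σnom=125.800; wc +0.360/-0.100 → slack +0.808/-0.548; half-tol=0.230, Σhalf²=0.161964
  -D: nom -37.300 → Σnom=88.500; wc +0.470/-0.469 → slack +1.278/-1.017; half-tol=0.469, Σhalf²=0.382394
Nominal = 88.500. Worst-case = [88.500 - 1.017, 88.500 + 1.278] = [87.483, 89.778]. RSS = √0.382394 = 0.618.

nominal=88.500 wc=[87.483,89.778] rss=0.618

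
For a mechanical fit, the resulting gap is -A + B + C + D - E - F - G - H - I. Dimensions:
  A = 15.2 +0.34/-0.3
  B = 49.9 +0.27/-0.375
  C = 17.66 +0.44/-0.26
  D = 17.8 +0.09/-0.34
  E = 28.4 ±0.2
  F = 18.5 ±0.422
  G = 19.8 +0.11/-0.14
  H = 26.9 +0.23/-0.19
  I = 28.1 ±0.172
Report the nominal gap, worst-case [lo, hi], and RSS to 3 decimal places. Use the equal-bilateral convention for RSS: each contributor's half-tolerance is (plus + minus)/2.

Stack each dimension's contribution:
  -A: nom -15.200 → Σnom=-15.200; wc +0.300/-0.340 → slack +0.300/-0.340; half-tol=0.320, Σhalf²=0.102400
  +B: nom +49.900 → Σnom=34.700; wc +0.270/-0.375 → slack +0.570/-0.715; half-tol=0.323, Σhalf²=0.206406
  +C: nom +17.660 → Σnom=52.360; wc +0.440/-0.260 → slack +1.010/-0.975; half-tol=0.350, Σhalf²=0.328906
  +D: nom +17.800 → Σnom=70.160; wc +0.090/-0.340 → slack +1.100/-1.315; half-tol=0.215, Σhalf²=0.375131
  -E: nom -28.400 → Σnom=41.760; wc +0.200/-0.200 → slack +1.300/-1.515; half-tol=0.200, Σhalf²=0.415131
  -F: nom -18.500 → Σnom=23.260; wc +0.422/-0.422 → slack +1.722/-1.937; half-tol=0.422, Σhalf²=0.593215
  -G: nom -19.800 → Σnom=3.460; wc +0.140/-0.110 → slack +1.862/-2.047; half-tol=0.125, Σhalf²=0.608840
  -H: nom -26.900 → Σnom=-23.440; wc +0.190/-0.230 → slack +2.052/-2.277; half-tol=0.210, Σhalf²=0.652940
  -I: nom -28.100 → Σnom=-51.540; wc +0.172/-0.172 → slack +2.224/-2.449; half-tol=0.172, Σhalf²=0.682524
Nominal = -51.540. Worst-case = [-51.540 - 2.449, -51.540 + 2.224] = [-53.989, -49.316]. RSS = √0.682524 = 0.826.

nominal=-51.540 wc=[-53.989,-49.316] rss=0.826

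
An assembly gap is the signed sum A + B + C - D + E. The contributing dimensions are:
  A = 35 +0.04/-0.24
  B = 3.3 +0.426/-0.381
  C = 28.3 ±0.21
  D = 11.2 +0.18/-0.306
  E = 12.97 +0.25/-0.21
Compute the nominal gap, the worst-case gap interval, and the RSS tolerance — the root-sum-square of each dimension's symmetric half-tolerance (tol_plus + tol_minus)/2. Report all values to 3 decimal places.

nominal=68.370 wc=[67.149,69.602] rss=0.582

Stack each dimension's contribution:
  +A: nom +35.000 → Σnom=35.000; wc +0.040/-0.240 → slack +0.040/-0.240; half-tol=0.140, Σhalf²=0.019600
  +B: nom +3.300 → Σnom=38.300; wc +0.426/-0.381 → slack +0.466/-0.621; half-tol=0.403, Σhalf²=0.182412
  +C: nom +28.300 → Σnom=66.600; wc +0.210/-0.210 → slack +0.676/-0.831; half-tol=0.210, Σhalf²=0.226512
  -D: nom -11.200 → Σnom=55.400; wc +0.306/-0.180 → slack +0.982/-1.011; half-tol=0.243, Σhalf²=0.285561
  +E: nom +12.970 → Σnom=68.370; wc +0.250/-0.210 → slack +1.232/-1.221; half-tol=0.230, Σhalf²=0.338461
Nominal = 68.370. Worst-case = [68.370 - 1.221, 68.370 + 1.232] = [67.149, 69.602]. RSS = √0.338461 = 0.582.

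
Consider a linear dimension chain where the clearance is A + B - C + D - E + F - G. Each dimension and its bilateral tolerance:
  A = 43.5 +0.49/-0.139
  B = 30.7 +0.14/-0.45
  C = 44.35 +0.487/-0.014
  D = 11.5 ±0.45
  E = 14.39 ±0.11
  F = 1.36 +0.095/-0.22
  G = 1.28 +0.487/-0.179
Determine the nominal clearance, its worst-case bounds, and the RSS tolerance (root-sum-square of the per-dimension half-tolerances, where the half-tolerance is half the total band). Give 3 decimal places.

nominal=27.040 wc=[24.697,28.518] rss=0.774

Stack each dimension's contribution:
  +A: nom +43.500 → Σnom=43.500; wc +0.490/-0.139 → slack +0.490/-0.139; half-tol=0.315, Σhalf²=0.098910
  +B: nom +30.700 → Σnom=74.200; wc +0.140/-0.450 → slack +0.630/-0.589; half-tol=0.295, Σhalf²=0.185935
  -C: nom -44.350 → Σnom=29.850; wc +0.014/-0.487 → slack +0.644/-1.076; half-tol=0.251, Σhalf²=0.248686
  +D: nom +11.500 → Σnom=41.350; wc +0.450/-0.450 → slack +1.094/-1.526; half-tol=0.450, Σhalf²=0.451186
  -E: nom -14.390 → Σnom=26.960; wc +0.110/-0.110 → slack +1.204/-1.636; half-tol=0.110, Σhalf²=0.463286
  +F: nom +1.360 → Σnom=28.320; wc +0.095/-0.220 → slack +1.299/-1.856; half-tol=0.158, Σhalf²=0.488092
  -G: nom -1.280 → Σnom=27.040; wc +0.179/-0.487 → slack +1.478/-2.343; half-tol=0.333, Σhalf²=0.598981
Nominal = 27.040. Worst-case = [27.040 - 2.343, 27.040 + 1.478] = [24.697, 28.518]. RSS = √0.598981 = 0.774.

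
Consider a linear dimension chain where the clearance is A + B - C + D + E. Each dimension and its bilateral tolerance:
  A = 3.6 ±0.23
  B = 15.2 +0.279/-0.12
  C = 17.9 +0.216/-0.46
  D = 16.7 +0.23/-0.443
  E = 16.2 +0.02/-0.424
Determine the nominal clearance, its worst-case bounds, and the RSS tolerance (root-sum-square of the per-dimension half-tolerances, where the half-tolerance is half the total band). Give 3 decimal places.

nominal=33.800 wc=[32.367,35.019] rss=0.608

Stack each dimension's contribution:
  +A: nom +3.600 → Σnom=3.600; wc +0.230/-0.230 → slack +0.230/-0.230; half-tol=0.230, Σhalf²=0.052900
  +B: nom +15.200 → Σnom=18.800; wc +0.279/-0.120 → slack +0.509/-0.350; half-tol=0.200, Σhalf²=0.092700
  -C: nom -17.900 → Σnom=0.900; wc +0.460/-0.216 → slack +0.969/-0.566; half-tol=0.338, Σhalf²=0.206944
  +D: nom +16.700 → Σnom=17.600; wc +0.230/-0.443 → slack +1.199/-1.009; half-tol=0.337, Σhalf²=0.320177
  +E: nom +16.200 → Σnom=33.800; wc +0.020/-0.424 → slack +1.219/-1.433; half-tol=0.222, Σhalf²=0.369461
Nominal = 33.800. Worst-case = [33.800 - 1.433, 33.800 + 1.219] = [32.367, 35.019]. RSS = √0.369461 = 0.608.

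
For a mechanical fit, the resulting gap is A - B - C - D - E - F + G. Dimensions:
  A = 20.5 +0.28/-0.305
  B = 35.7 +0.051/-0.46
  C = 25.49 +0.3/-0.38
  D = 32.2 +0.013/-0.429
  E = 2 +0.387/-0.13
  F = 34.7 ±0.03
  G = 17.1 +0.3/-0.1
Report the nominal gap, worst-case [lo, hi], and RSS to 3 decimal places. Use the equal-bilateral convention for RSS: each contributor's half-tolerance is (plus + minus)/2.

nominal=-92.490 wc=[-93.676,-90.481] rss=0.650

Stack each dimension's contribution:
  +A: nom +20.500 → Σnom=20.500; wc +0.280/-0.305 → slack +0.280/-0.305; half-tol=0.292, Σhalf²=0.085556
  -B: nom -35.700 → Σnom=-15.200; wc +0.460/-0.051 → slack +0.740/-0.356; half-tol=0.256, Σhalf²=0.150836
  -C: nom -25.490 → Σnom=-40.690; wc +0.380/-0.300 → slack +1.120/-0.656; half-tol=0.340, Σhalf²=0.266436
  -D: nom -32.200 → Σnom=-72.890; wc +0.429/-0.013 → slack +1.549/-0.669; half-tol=0.221, Σhalf²=0.315277
  -E: nom -2.000 → Σnom=-74.890; wc +0.130/-0.387 → slack +1.679/-1.056; half-tol=0.259, Σhalf²=0.382100
  -F: nom -34.700 → Σnom=-109.590; wc +0.030/-0.030 → slack +1.709/-1.086; half-tol=0.030, Σhalf²=0.383000
  +G: nom +17.100 → Σnom=-92.490; wc +0.300/-0.100 → slack +2.009/-1.186; half-tol=0.200, Σhalf²=0.423000
Nominal = -92.490. Worst-case = [-92.490 - 1.186, -92.490 + 2.009] = [-93.676, -90.481]. RSS = √0.423000 = 0.650.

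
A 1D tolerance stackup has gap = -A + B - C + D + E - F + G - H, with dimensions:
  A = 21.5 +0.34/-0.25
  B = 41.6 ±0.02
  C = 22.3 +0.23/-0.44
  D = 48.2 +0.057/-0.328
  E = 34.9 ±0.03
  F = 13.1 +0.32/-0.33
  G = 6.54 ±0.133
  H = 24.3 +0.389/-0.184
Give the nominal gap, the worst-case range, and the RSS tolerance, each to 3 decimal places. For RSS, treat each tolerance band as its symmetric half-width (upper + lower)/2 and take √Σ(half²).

nominal=50.040 wc=[48.250,51.484] rss=0.666

Stack each dimension's contribution:
  -A: nom -21.500 → Σnom=-21.500; wc +0.250/-0.340 → slack +0.250/-0.340; half-tol=0.295, Σhalf²=0.087025
  +B: nom +41.600 → Σnom=20.100; wc +0.020/-0.020 → slack +0.270/-0.360; half-tol=0.020, Σhalf²=0.087425
  -C: nom -22.300 → Σnom=-2.200; wc +0.440/-0.230 → slack +0.710/-0.590; half-tol=0.335, Σhalf²=0.199650
  +D: nom +48.200 → Σnom=46.000; wc +0.057/-0.328 → slack +0.767/-0.918; half-tol=0.193, Σhalf²=0.236706
  +E: nom +34.900 → Σnom=80.900; wc +0.030/-0.030 → slack +0.797/-0.948; half-tol=0.030, Σhalf²=0.237606
  -F: nom -13.100 → Σnom=67.800; wc +0.330/-0.320 → slack +1.127/-1.268; half-tol=0.325, Σhalf²=0.343231
  +G: nom +6.540 → Σnom=74.340; wc +0.133/-0.133 → slack +1.260/-1.401; half-tol=0.133, Σhalf²=0.360920
  -H: nom -24.300 → Σnom=50.040; wc +0.184/-0.389 → slack +1.444/-1.790; half-tol=0.286, Σhalf²=0.443003
Nominal = 50.040. Worst-case = [50.040 - 1.790, 50.040 + 1.444] = [48.250, 51.484]. RSS = √0.443003 = 0.666.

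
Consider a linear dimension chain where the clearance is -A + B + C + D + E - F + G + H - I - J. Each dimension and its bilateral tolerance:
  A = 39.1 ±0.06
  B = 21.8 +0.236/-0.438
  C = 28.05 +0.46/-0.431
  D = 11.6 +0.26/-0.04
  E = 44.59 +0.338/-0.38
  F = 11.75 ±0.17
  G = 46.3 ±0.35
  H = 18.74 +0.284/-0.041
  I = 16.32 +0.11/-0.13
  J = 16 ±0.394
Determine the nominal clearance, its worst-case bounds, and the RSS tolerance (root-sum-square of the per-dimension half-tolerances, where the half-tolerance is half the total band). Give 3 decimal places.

Stack each dimension's contribution:
  -A: nom -39.100 → Σnom=-39.100; wc +0.060/-0.060 → slack +0.060/-0.060; half-tol=0.060, Σhalf²=0.003600
  +B: nom +21.800 → Σnom=-17.300; wc +0.236/-0.438 → slack +0.296/-0.498; half-tol=0.337, Σhalf²=0.117169
  +C: nom +28.050 → Σnom=10.750; wc +0.460/-0.431 → slack +0.756/-0.929; half-tol=0.446, Σhalf²=0.315639
  +D: nom +11.600 → Σnom=22.350; wc +0.260/-0.040 → slack +1.016/-0.969; half-tol=0.150, Σhalf²=0.338139
  +E: nom +44.590 → Σnom=66.940; wc +0.338/-0.380 → slack +1.354/-1.349; half-tol=0.359, Σhalf²=0.467020
  -F: nom -11.750 → Σnom=55.190; wc +0.170/-0.170 → slack +1.524/-1.519; half-tol=0.170, Σhalf²=0.495920
  +G: nom +46.300 → Σnom=101.490; wc +0.350/-0.350 → slack +1.874/-1.869; half-tol=0.350, Σhalf²=0.618420
  +H: nom +18.740 → Σnom=120.230; wc +0.284/-0.041 → slack +2.158/-1.910; half-tol=0.162, Σhalf²=0.644826
  -I: nom -16.320 → Σnom=103.910; wc +0.130/-0.110 → slack +2.288/-2.020; half-tol=0.120, Σhalf²=0.659226
  -J: nom -16.000 → Σnom=87.910; wc +0.394/-0.394 → slack +2.682/-2.414; half-tol=0.394, Σhalf²=0.814462
Nominal = 87.910. Worst-case = [87.910 - 2.414, 87.910 + 2.682] = [85.496, 90.592]. RSS = √0.814462 = 0.902.

nominal=87.910 wc=[85.496,90.592] rss=0.902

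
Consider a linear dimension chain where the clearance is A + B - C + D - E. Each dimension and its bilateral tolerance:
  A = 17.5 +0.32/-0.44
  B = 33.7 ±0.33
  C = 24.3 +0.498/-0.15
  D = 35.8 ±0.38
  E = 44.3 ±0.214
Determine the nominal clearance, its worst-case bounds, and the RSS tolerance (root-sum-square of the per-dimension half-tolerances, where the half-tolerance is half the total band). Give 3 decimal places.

nominal=18.400 wc=[16.538,19.794] rss=0.741

Stack each dimension's contribution:
  +A: nom +17.500 → Σnom=17.500; wc +0.320/-0.440 → slack +0.320/-0.440; half-tol=0.380, Σhalf²=0.144400
  +B: nom +33.700 → Σnom=51.200; wc +0.330/-0.330 → slack +0.650/-0.770; half-tol=0.330, Σhalf²=0.253300
  -C: nom -24.300 → Σnom=26.900; wc +0.150/-0.498 → slack +0.800/-1.268; half-tol=0.324, Σhalf²=0.358276
  +D: nom +35.800 → Σnom=62.700; wc +0.380/-0.380 → slack +1.180/-1.648; half-tol=0.380, Σhalf²=0.502676
  -E: nom -44.300 → Σnom=18.400; wc +0.214/-0.214 → slack +1.394/-1.862; half-tol=0.214, Σhalf²=0.548472
Nominal = 18.400. Worst-case = [18.400 - 1.862, 18.400 + 1.394] = [16.538, 19.794]. RSS = √0.548472 = 0.741.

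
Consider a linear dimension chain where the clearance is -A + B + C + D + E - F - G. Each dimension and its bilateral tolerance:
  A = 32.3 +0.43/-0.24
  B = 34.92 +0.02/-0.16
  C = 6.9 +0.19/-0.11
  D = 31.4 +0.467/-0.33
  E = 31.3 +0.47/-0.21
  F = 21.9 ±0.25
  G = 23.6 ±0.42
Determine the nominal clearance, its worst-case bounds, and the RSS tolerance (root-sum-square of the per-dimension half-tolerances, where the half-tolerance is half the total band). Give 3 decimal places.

Stack each dimension's contribution:
  -A: nom -32.300 → Σnom=-32.300; wc +0.240/-0.430 → slack +0.240/-0.430; half-tol=0.335, Σhalf²=0.112225
  +B: nom +34.920 → Σnom=2.620; wc +0.020/-0.160 → slack +0.260/-0.590; half-tol=0.090, Σhalf²=0.120325
  +C: nom +6.900 → Σnom=9.520; wc +0.190/-0.110 → slack +0.450/-0.700; half-tol=0.150, Σhalf²=0.142825
  +D: nom +31.400 → Σnom=40.920; wc +0.467/-0.330 → slack +0.917/-1.030; half-tol=0.399, Σhalf²=0.301627
  +E: nom +31.300 → Σnom=72.220; wc +0.470/-0.210 → slack +1.387/-1.240; half-tol=0.340, Σhalf²=0.417227
  -F: nom -21.900 → Σnom=50.320; wc +0.250/-0.250 → slack +1.637/-1.490; half-tol=0.250, Σhalf²=0.479727
  -G: nom -23.600 → Σnom=26.720; wc +0.420/-0.420 → slack +2.057/-1.910; half-tol=0.420, Σhalf²=0.656127
Nominal = 26.720. Worst-case = [26.720 - 1.910, 26.720 + 2.057] = [24.810, 28.777]. RSS = √0.656127 = 0.810.

nominal=26.720 wc=[24.810,28.777] rss=0.810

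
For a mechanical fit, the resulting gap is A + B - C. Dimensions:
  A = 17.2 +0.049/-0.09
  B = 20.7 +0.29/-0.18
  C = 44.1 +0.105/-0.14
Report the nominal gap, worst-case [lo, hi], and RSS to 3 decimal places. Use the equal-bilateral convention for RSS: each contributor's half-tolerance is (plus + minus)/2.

Stack each dimension's contribution:
  +A: nom +17.200 → Σnom=17.200; wc +0.049/-0.090 → slack +0.049/-0.090; half-tol=0.070, Σhalf²=0.004830
  +B: nom +20.700 → Σnom=37.900; wc +0.290/-0.180 → slack +0.339/-0.270; half-tol=0.235, Σhalf²=0.060055
  -C: nom -44.100 → Σnom=-6.200; wc +0.140/-0.105 → slack +0.479/-0.375; half-tol=0.122, Σhalf²=0.075062
Nominal = -6.200. Worst-case = [-6.200 - 0.375, -6.200 + 0.479] = [-6.575, -5.721]. RSS = √0.075062 = 0.274.

nominal=-6.200 wc=[-6.575,-5.721] rss=0.274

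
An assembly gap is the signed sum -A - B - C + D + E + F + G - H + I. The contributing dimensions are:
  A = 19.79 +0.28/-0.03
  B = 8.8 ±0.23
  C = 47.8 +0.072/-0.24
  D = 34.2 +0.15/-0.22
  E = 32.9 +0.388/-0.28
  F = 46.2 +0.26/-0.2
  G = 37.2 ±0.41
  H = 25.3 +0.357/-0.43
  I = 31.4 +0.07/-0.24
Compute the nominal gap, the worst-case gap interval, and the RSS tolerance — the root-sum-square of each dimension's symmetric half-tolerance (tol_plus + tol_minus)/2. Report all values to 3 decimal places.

nominal=80.210 wc=[77.921,82.418] rss=0.804

Stack each dimension's contribution:
  -A: nom -19.790 → Σnom=-19.790; wc +0.030/-0.280 → slack +0.030/-0.280; half-tol=0.155, Σhalf²=0.024025
  -B: nom -8.800 → Σnom=-28.590; wc +0.230/-0.230 → slack +0.260/-0.510; half-tol=0.230, Σhalf²=0.076925
  -C: nom -47.800 → Σnom=-76.390; wc +0.240/-0.072 → slack +0.500/-0.582; half-tol=0.156, Σhalf²=0.101261
  +D: nom +34.200 → Σnom=-42.190; wc +0.150/-0.220 → slack +0.650/-0.802; half-tol=0.185, Σhalf²=0.135486
  +E: nom +32.900 → Σnom=-9.290; wc +0.388/-0.280 → slack +1.038/-1.082; half-tol=0.334, Σhalf²=0.247042
  +F: nom +46.200 → Σnom=36.910; wc +0.260/-0.200 → slack +1.298/-1.282; half-tol=0.230, Σhalf²=0.299942
  +G: nom +37.200 → Σnom=74.110; wc +0.410/-0.410 → slack +1.708/-1.692; half-tol=0.410, Σhalf²=0.468042
  -H: nom -25.300 → Σnom=48.810; wc +0.430/-0.357 → slack +2.138/-2.049; half-tol=0.393, Σhalf²=0.622884
  +I: nom +31.400 → Σnom=80.210; wc +0.070/-0.240 → slack +2.208/-2.289; half-tol=0.155, Σhalf²=0.646909
Nominal = 80.210. Worst-case = [80.210 - 2.289, 80.210 + 2.208] = [77.921, 82.418]. RSS = √0.646909 = 0.804.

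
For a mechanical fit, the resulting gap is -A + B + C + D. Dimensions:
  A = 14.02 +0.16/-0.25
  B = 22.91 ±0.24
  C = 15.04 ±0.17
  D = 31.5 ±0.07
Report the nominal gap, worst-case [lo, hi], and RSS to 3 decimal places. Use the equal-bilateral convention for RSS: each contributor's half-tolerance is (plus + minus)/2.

nominal=55.430 wc=[54.790,56.160] rss=0.365

Stack each dimension's contribution:
  -A: nom -14.020 → Σnom=-14.020; wc +0.250/-0.160 → slack +0.250/-0.160; half-tol=0.205, Σhalf²=0.042025
  +B: nom +22.910 → Σnom=8.890; wc +0.240/-0.240 → slack +0.490/-0.400; half-tol=0.240, Σhalf²=0.099625
  +C: nom +15.040 → Σnom=23.930; wc +0.170/-0.170 → slack +0.660/-0.570; half-tol=0.170, Σhalf²=0.128525
  +D: nom +31.500 → Σnom=55.430; wc +0.070/-0.070 → slack +0.730/-0.640; half-tol=0.070, Σhalf²=0.133425
Nominal = 55.430. Worst-case = [55.430 - 0.640, 55.430 + 0.730] = [54.790, 56.160]. RSS = √0.133425 = 0.365.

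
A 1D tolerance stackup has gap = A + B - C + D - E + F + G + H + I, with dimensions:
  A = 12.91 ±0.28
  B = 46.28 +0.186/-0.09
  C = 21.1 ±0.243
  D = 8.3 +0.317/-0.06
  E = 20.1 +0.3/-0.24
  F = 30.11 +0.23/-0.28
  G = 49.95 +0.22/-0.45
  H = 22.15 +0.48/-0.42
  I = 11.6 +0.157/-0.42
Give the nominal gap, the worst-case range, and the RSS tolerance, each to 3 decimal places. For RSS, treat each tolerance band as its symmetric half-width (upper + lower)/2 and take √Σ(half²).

Stack each dimension's contribution:
  +A: nom +12.910 → Σnom=12.910; wc +0.280/-0.280 → slack +0.280/-0.280; half-tol=0.280, Σhalf²=0.078400
  +B: nom +46.280 → Σnom=59.190; wc +0.186/-0.090 → slack +0.466/-0.370; half-tol=0.138, Σhalf²=0.097444
  -C: nom -21.100 → Σnom=38.090; wc +0.243/-0.243 → slack +0.709/-0.613; half-tol=0.243, Σhalf²=0.156493
  +D: nom +8.300 → Σnom=46.390; wc +0.317/-0.060 → slack +1.026/-0.673; half-tol=0.189, Σhalf²=0.192025
  -E: nom -20.100 → Σnom=26.290; wc +0.240/-0.300 → slack +1.266/-0.973; half-tol=0.270, Σhalf²=0.264925
  +F: nom +30.110 → Σnom=56.400; wc +0.230/-0.280 → slack +1.496/-1.253; half-tol=0.255, Σhalf²=0.329950
  +G: nom +49.950 → Σnom=106.350; wc +0.220/-0.450 → slack +1.716/-1.703; half-tol=0.335, Σhalf²=0.442175
  +H: nom +22.150 → Σnom=128.500; wc +0.480/-0.420 → slack +2.196/-2.123; half-tol=0.450, Σhalf²=0.644675
  +I: nom +11.600 → Σnom=140.100; wc +0.157/-0.420 → slack +2.353/-2.543; half-tol=0.288, Σhalf²=0.727908
Nominal = 140.100. Worst-case = [140.100 - 2.543, 140.100 + 2.353] = [137.557, 142.453]. RSS = √0.727908 = 0.853.

nominal=140.100 wc=[137.557,142.453] rss=0.853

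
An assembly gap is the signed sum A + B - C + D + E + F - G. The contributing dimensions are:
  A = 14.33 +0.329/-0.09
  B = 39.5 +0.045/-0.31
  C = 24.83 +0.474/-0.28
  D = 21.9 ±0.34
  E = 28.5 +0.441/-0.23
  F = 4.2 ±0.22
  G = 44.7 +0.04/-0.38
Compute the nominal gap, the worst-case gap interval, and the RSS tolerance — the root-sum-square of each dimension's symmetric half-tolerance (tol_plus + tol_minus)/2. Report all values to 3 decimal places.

Stack each dimension's contribution:
  +A: nom +14.330 → Σnom=14.330; wc +0.329/-0.090 → slack +0.329/-0.090; half-tol=0.210, Σhalf²=0.043890
  +B: nom +39.500 → Σnom=53.830; wc +0.045/-0.310 → slack +0.374/-0.400; half-tol=0.177, Σhalf²=0.075397
  -C: nom -24.830 → Σnom=29.000; wc +0.280/-0.474 → slack +0.654/-0.874; half-tol=0.377, Σhalf²=0.217526
  +D: nom +21.900 → Σnom=50.900; wc +0.340/-0.340 → slack +0.994/-1.214; half-tol=0.340, Σhalf²=0.333126
  +E: nom +28.500 → Σnom=79.400; wc +0.441/-0.230 → slack +1.435/-1.444; half-tol=0.336, Σhalf²=0.445686
  +F: nom +4.200 → Σnom=83.600; wc +0.220/-0.220 → slack +1.655/-1.664; half-tol=0.220, Σhalf²=0.494086
  -G: nom -44.700 → Σnom=38.900; wc +0.380/-0.040 → slack +2.035/-1.704; half-tol=0.210, Σhalf²=0.538186
Nominal = 38.900. Worst-case = [38.900 - 1.704, 38.900 + 2.035] = [37.196, 40.935]. RSS = √0.538186 = 0.734.

nominal=38.900 wc=[37.196,40.935] rss=0.734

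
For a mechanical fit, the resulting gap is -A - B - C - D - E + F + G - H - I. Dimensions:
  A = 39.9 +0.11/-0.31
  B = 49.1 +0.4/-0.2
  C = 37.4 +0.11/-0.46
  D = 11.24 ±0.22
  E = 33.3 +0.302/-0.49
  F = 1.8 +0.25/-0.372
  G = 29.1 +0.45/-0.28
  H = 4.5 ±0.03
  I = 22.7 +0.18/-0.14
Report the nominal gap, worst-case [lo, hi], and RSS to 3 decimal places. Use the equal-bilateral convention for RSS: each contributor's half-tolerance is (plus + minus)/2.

nominal=-167.240 wc=[-169.244,-164.690] rss=0.823

Stack each dimension's contribution:
  -A: nom -39.900 → Σnom=-39.900; wc +0.310/-0.110 → slack +0.310/-0.110; half-tol=0.210, Σhalf²=0.044100
  -B: nom -49.100 → Σnom=-89.000; wc +0.200/-0.400 → slack +0.510/-0.510; half-tol=0.300, Σhalf²=0.134100
  -C: nom -37.400 → Σnom=-126.400; wc +0.460/-0.110 → slack +0.970/-0.620; half-tol=0.285, Σhalf²=0.215325
  -D: nom -11.240 → Σnom=-137.640; wc +0.220/-0.220 → slack +1.190/-0.840; half-tol=0.220, Σhalf²=0.263725
  -E: nom -33.300 → Σnom=-170.940; wc +0.490/-0.302 → slack +1.680/-1.142; half-tol=0.396, Σhalf²=0.420541
  +F: nom +1.800 → Σnom=-169.140; wc +0.250/-0.372 → slack +1.930/-1.514; half-tol=0.311, Σhalf²=0.517262
  +G: nom +29.100 → Σnom=-140.040; wc +0.450/-0.280 → slack +2.380/-1.794; half-tol=0.365, Σhalf²=0.650487
  -H: nom -4.500 → Σnom=-144.540; wc +0.030/-0.030 → slack +2.410/-1.824; half-tol=0.030, Σhalf²=0.651387
  -I: nom -22.700 → Σnom=-167.240; wc +0.140/-0.180 → slack +2.550/-2.004; half-tol=0.160, Σhalf²=0.676987
Nominal = -167.240. Worst-case = [-167.240 - 2.004, -167.240 + 2.550] = [-169.244, -164.690]. RSS = √0.676987 = 0.823.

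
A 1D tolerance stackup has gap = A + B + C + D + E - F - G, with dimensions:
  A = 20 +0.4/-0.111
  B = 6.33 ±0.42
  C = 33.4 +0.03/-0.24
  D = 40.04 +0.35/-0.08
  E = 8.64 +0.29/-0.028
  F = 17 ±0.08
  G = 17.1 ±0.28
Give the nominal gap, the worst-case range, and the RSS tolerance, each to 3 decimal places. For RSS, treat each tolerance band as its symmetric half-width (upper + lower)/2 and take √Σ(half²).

nominal=74.310 wc=[73.071,76.160] rss=0.645

Stack each dimension's contribution:
  +A: nom +20.000 → Σnom=20.000; wc +0.400/-0.111 → slack +0.400/-0.111; half-tol=0.256, Σhalf²=0.065280
  +B: nom +6.330 → Σnom=26.330; wc +0.420/-0.420 → slack +0.820/-0.531; half-tol=0.420, Σhalf²=0.241680
  +C: nom +33.400 → Σnom=59.730; wc +0.030/-0.240 → slack +0.850/-0.771; half-tol=0.135, Σhalf²=0.259905
  +D: nom +40.040 → Σnom=99.770; wc +0.350/-0.080 → slack +1.200/-0.851; half-tol=0.215, Σhalf²=0.306130
  +E: nom +8.640 → Σnom=108.410; wc +0.290/-0.028 → slack +1.490/-0.879; half-tol=0.159, Σhalf²=0.331411
  -F: nom -17.000 → Σnom=91.410; wc +0.080/-0.080 → slack +1.570/-0.959; half-tol=0.080, Σhalf²=0.337811
  -G: nom -17.100 → Σnom=74.310; wc +0.280/-0.280 → slack +1.850/-1.239; half-tol=0.280, Σhalf²=0.416211
Nominal = 74.310. Worst-case = [74.310 - 1.239, 74.310 + 1.850] = [73.071, 76.160]. RSS = √0.416211 = 0.645.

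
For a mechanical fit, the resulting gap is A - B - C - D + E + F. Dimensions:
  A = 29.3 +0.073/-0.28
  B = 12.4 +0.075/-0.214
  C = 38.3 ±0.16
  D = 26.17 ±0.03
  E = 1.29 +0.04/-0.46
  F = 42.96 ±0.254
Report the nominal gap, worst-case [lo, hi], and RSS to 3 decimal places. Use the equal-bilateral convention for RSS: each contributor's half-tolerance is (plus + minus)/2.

Stack each dimension's contribution:
  +A: nom +29.300 → Σnom=29.300; wc +0.073/-0.280 → slack +0.073/-0.280; half-tol=0.177, Σhalf²=0.031152
  -B: nom -12.400 → Σnom=16.900; wc +0.214/-0.075 → slack +0.287/-0.355; half-tol=0.144, Σhalf²=0.052033
  -C: nom -38.300 → Σnom=-21.400; wc +0.160/-0.160 → slack +0.447/-0.515; half-tol=0.160, Σhalf²=0.077633
  -D: nom -26.170 → Σnom=-47.570; wc +0.030/-0.030 → slack +0.477/-0.545; half-tol=0.030, Σhalf²=0.078533
  +E: nom +1.290 → Σnom=-46.280; wc +0.040/-0.460 → slack +0.517/-1.005; half-tol=0.250, Σhalf²=0.141033
  +F: nom +42.960 → Σnom=-3.320; wc +0.254/-0.254 → slack +0.771/-1.259; half-tol=0.254, Σhalf²=0.205549
Nominal = -3.320. Worst-case = [-3.320 - 1.259, -3.320 + 0.771] = [-4.579, -2.549]. RSS = √0.205549 = 0.453.

nominal=-3.320 wc=[-4.579,-2.549] rss=0.453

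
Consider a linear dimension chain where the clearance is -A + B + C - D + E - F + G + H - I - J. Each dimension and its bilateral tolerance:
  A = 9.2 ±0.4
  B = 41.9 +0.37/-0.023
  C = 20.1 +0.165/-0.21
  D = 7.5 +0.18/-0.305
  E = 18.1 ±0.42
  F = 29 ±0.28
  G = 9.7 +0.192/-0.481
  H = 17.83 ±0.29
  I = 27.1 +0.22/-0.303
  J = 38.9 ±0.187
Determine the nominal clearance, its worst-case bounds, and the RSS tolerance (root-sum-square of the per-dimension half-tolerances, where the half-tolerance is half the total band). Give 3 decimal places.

Stack each dimension's contribution:
  -A: nom -9.200 → Σnom=-9.200; wc +0.400/-0.400 → slack +0.400/-0.400; half-tol=0.400, Σhalf²=0.160000
  +B: nom +41.900 → Σnom=32.700; wc +0.370/-0.023 → slack +0.770/-0.423; half-tol=0.197, Σhalf²=0.198612
  +C: nom +20.100 → Σnom=52.800; wc +0.165/-0.210 → slack +0.935/-0.633; half-tol=0.188, Σhalf²=0.233769
  -D: nom -7.500 → Σnom=45.300; wc +0.305/-0.180 → slack +1.240/-0.813; half-tol=0.242, Σhalf²=0.292575
  +E: nom +18.100 → Σnom=63.400; wc +0.420/-0.420 → slack +1.660/-1.233; half-tol=0.420, Σhalf²=0.468975
  -F: nom -29.000 → Σnom=34.400; wc +0.280/-0.280 → slack +1.940/-1.513; half-tol=0.280, Σhalf²=0.547375
  +G: nom +9.700 → Σnom=44.100; wc +0.192/-0.481 → slack +2.132/-1.994; half-tol=0.337, Σhalf²=0.660607
  +H: nom +17.830 → Σnom=61.930; wc +0.290/-0.290 → slack +2.422/-2.284; half-tol=0.290, Σhalf²=0.744707
  -I: nom -27.100 → Σnom=34.830; wc +0.303/-0.220 → slack +2.725/-2.504; half-tol=0.262, Σhalf²=0.813089
  -J: nom -38.900 → Σnom=-4.070; wc +0.187/-0.187 → slack +2.912/-2.691; half-tol=0.187, Σhalf²=0.848058
Nominal = -4.070. Worst-case = [-4.070 - 2.691, -4.070 + 2.912] = [-6.761, -1.158]. RSS = √0.848058 = 0.921.

nominal=-4.070 wc=[-6.761,-1.158] rss=0.921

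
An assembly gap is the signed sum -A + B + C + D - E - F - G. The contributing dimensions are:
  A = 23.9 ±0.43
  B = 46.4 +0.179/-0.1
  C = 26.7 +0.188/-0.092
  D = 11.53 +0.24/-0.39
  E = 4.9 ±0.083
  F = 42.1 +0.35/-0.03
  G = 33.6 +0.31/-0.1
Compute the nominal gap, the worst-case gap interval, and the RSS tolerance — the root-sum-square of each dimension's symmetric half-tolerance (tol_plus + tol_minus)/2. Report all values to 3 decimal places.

nominal=-19.870 wc=[-21.625,-18.620] rss=0.639

Stack each dimension's contribution:
  -A: nom -23.900 → Σnom=-23.900; wc +0.430/-0.430 → slack +0.430/-0.430; half-tol=0.430, Σhalf²=0.184900
  +B: nom +46.400 → Σnom=22.500; wc +0.179/-0.100 → slack +0.609/-0.530; half-tol=0.140, Σhalf²=0.204360
  +C: nom +26.700 → Σnom=49.200; wc +0.188/-0.092 → slack +0.797/-0.622; half-tol=0.140, Σhalf²=0.223960
  +D: nom +11.530 → Σnom=60.730; wc +0.240/-0.390 → slack +1.037/-1.012; half-tol=0.315, Σhalf²=0.323185
  -E: nom -4.900 → Σnom=55.830; wc +0.083/-0.083 → slack +1.120/-1.095; half-tol=0.083, Σhalf²=0.330074
  -F: nom -42.100 → Σnom=13.730; wc +0.030/-0.350 → slack +1.150/-1.445; half-tol=0.190, Σhalf²=0.366174
  -G: nom -33.600 → Σnom=-19.870; wc +0.100/-0.310 → slack +1.250/-1.755; half-tol=0.205, Σhalf²=0.408199
Nominal = -19.870. Worst-case = [-19.870 - 1.755, -19.870 + 1.250] = [-21.625, -18.620]. RSS = √0.408199 = 0.639.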